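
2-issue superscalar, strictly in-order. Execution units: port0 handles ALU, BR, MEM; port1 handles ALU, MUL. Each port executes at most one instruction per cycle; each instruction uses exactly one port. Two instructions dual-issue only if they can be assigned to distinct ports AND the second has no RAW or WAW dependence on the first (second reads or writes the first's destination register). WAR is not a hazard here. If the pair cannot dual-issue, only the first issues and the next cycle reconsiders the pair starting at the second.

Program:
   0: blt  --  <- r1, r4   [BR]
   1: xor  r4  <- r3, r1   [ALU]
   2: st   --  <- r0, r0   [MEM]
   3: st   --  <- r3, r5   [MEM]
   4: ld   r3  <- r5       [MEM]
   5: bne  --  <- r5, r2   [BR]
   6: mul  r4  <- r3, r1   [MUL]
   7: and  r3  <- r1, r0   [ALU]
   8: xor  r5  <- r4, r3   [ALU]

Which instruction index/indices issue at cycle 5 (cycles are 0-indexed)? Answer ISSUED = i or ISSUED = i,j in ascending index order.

c0: i0+i1 blt.BR xor.ALU  dual
c1: i2 st.MEM  no-port MEM/MEM
c2: i3 st.MEM  no-port MEM/MEM
c3: i4 ld.MEM  no-port MEM/BR
c4: i5+i6 bne.BR mul.MUL  dual
c5: i7 and.ALU  RAW r3
c6: i8 xor.ALU  tail

ISSUED = 7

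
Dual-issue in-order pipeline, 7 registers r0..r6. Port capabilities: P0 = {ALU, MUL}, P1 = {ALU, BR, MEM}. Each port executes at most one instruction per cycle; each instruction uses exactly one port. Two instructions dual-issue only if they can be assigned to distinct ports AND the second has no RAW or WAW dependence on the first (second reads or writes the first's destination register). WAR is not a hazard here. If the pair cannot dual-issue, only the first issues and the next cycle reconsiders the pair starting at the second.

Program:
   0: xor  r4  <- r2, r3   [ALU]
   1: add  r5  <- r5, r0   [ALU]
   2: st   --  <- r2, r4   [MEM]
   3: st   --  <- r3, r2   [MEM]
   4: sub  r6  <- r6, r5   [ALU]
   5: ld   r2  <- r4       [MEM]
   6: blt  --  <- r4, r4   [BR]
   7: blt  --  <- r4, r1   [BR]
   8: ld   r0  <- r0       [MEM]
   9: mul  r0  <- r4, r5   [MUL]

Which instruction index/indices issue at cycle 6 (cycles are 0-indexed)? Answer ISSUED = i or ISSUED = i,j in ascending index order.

c0: i0&i1 xor;add  dual
c1: i2 st  no-port MEM/MEM
c2: i3&i4 st;sub  dual
c3: i5 ld  no-port MEM/BR
c4: i6 blt  no-port BR/BR
c5: i7 blt  no-port BR/MEM
c6: i8 ld  WAW r0
c7: i9 mul  tail

ISSUED = 8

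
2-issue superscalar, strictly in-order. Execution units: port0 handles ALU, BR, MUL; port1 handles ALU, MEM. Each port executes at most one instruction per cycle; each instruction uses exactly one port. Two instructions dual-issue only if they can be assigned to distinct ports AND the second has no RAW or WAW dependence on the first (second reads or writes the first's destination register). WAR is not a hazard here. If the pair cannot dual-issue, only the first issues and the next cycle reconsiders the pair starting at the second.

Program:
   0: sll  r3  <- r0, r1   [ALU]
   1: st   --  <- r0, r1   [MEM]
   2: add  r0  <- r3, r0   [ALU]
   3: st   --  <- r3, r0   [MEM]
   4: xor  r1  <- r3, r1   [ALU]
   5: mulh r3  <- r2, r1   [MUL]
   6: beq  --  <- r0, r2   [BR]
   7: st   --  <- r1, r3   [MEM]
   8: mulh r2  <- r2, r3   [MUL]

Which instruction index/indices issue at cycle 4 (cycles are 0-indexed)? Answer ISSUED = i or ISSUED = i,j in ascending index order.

t=0 i0,i1:sll.ALU+st.MEM ; pair
t=1 i2:add.ALU ; RAW r0
t=2 i3,i4:st.MEM+xor.ALU ; pair
t=3 i5:mulh.MUL ; no-port MUL/BR
t=4 i6,i7:beq.BR+st.MEM ; pair
t=5 i8:mulh.MUL ; tail

ISSUED = 6,7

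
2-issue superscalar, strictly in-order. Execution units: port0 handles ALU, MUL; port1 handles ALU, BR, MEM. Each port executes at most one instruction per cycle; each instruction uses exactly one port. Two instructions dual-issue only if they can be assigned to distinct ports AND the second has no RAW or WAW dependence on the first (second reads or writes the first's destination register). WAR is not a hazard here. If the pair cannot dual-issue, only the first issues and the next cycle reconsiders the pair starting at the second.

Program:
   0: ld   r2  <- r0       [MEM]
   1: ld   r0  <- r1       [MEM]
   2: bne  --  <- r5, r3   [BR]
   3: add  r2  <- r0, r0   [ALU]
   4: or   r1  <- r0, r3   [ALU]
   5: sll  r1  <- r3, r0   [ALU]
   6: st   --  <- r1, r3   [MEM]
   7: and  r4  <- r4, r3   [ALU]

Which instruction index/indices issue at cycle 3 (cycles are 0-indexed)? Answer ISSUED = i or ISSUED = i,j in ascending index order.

ISSUED = 4

#0 head=0: ld.MEM i0 no-port MEM/MEM
#1 head=1: ld.MEM i1 no-port MEM/BR
#2 head=2: bne.BR add.ALU i2+i3 dual
#3 head=4: or.ALU i4 WAW r1
#4 head=5: sll.ALU i5 RAW r1
#5 head=6: st.MEM and.ALU i6+i7 dual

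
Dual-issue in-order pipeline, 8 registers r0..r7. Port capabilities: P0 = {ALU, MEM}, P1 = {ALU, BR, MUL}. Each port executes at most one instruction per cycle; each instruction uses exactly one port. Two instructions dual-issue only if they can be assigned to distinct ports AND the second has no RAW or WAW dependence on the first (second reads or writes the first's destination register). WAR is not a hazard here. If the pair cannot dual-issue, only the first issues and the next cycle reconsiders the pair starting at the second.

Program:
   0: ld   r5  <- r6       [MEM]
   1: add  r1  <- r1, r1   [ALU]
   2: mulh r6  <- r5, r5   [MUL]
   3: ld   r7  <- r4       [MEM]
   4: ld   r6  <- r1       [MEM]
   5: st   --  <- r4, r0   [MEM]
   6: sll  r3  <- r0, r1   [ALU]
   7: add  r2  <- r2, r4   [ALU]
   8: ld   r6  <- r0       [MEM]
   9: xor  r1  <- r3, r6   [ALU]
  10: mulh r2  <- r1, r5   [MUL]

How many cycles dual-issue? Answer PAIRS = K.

PAIRS = 4

c0: i0/i1 ld.MEM;add.ALU  dual
c1: i2/i3 mulh.MUL;ld.MEM  dual
c2: i4 ld.MEM  no-port MEM/MEM
c3: i5/i6 st.MEM;sll.ALU  dual
c4: i7/i8 add.ALU;ld.MEM  dual
c5: i9 xor.ALU  RAW r1
c6: i10 mulh.MUL  tail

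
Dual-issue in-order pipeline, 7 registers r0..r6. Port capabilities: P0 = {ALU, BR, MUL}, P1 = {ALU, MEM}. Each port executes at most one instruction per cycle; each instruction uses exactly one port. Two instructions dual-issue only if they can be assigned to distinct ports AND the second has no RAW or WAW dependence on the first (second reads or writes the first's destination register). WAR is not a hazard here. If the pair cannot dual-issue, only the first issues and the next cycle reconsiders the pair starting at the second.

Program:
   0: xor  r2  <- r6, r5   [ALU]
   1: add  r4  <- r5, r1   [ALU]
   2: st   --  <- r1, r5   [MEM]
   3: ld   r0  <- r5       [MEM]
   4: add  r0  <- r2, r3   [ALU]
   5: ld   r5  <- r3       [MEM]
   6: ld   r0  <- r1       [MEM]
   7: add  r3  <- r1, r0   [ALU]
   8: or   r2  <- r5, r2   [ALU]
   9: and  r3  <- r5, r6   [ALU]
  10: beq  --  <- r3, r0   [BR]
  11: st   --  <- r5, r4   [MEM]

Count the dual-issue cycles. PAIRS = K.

  cy0 -> i0,i1 (xor;add) pair
  cy1 -> i2 (st) no-port MEM/MEM
  cy2 -> i3 (ld) WAW r0
  cy3 -> i4,i5 (add;ld) pair
  cy4 -> i6 (ld) RAW r0
  cy5 -> i7,i8 (add;or) pair
  cy6 -> i9 (and) RAW r3
  cy7 -> i10,i11 (beq;st) pair

PAIRS = 4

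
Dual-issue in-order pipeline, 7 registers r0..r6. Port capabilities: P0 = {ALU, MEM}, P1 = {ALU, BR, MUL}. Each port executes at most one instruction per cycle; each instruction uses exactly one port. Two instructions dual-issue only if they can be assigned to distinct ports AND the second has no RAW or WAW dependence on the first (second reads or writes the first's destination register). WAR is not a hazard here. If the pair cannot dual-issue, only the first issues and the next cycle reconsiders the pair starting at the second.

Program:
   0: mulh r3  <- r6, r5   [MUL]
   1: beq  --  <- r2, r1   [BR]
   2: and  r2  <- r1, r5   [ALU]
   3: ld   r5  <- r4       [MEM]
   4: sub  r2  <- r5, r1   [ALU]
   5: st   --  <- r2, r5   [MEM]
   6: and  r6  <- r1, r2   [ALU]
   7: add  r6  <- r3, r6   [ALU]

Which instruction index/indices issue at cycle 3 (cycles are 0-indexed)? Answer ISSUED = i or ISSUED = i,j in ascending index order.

ISSUED = 4

0. mulh.MUL @i0  | no-port MUL/BR
1. beq.BR and.ALU @i1+i2  | 2-wide
2. ld.MEM @i3  | RAW r5
3. sub.ALU @i4  | RAW r2
4. st.MEM and.ALU @i5+i6  | 2-wide
5. add.ALU @i7  | tail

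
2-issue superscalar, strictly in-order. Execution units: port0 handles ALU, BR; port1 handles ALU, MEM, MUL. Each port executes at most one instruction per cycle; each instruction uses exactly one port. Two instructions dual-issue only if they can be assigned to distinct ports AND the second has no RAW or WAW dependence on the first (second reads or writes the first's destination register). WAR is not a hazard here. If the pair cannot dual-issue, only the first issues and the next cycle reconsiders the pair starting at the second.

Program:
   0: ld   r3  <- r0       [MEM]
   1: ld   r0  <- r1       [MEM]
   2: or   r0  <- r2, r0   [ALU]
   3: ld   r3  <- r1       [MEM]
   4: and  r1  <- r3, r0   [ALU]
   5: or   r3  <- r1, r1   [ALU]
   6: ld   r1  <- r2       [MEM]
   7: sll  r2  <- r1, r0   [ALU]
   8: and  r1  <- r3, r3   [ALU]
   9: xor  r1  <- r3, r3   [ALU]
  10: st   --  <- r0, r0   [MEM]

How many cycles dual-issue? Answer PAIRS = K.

PAIRS = 4

t=0 i0:ld ; no-port MEM/MEM
t=1 i1:ld ; RAW+WAW r0
t=2 i2,i3:or;ld ; pair
t=3 i4:and ; RAW r1
t=4 i5,i6:or;ld ; pair
t=5 i7,i8:sll;and ; pair
t=6 i9,i10:xor;st ; pair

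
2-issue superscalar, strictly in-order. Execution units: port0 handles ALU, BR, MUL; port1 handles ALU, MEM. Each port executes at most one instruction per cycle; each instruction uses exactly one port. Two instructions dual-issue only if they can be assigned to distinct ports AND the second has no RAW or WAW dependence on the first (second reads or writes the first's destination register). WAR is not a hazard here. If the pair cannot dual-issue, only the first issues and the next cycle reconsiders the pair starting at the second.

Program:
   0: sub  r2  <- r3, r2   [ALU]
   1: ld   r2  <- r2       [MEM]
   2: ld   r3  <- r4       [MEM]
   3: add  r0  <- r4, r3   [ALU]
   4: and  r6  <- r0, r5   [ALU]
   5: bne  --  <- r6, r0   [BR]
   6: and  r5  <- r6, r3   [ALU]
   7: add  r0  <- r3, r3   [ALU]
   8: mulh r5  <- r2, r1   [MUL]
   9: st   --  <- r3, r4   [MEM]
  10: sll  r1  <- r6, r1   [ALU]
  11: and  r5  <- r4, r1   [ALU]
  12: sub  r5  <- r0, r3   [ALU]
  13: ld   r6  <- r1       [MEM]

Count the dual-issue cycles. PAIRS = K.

c0: i0 sub  RAW+WAW r2
c1: i1 ld  no-port MEM/MEM
c2: i2 ld  RAW r3
c3: i3 add  RAW r0
c4: i4 and  RAW r6
c5: i5,i6 bne/and  dual
c6: i7,i8 add/mulh  dual
c7: i9,i10 st/sll  dual
c8: i11 and  WAW r5
c9: i12,i13 sub/ld  dual

PAIRS = 4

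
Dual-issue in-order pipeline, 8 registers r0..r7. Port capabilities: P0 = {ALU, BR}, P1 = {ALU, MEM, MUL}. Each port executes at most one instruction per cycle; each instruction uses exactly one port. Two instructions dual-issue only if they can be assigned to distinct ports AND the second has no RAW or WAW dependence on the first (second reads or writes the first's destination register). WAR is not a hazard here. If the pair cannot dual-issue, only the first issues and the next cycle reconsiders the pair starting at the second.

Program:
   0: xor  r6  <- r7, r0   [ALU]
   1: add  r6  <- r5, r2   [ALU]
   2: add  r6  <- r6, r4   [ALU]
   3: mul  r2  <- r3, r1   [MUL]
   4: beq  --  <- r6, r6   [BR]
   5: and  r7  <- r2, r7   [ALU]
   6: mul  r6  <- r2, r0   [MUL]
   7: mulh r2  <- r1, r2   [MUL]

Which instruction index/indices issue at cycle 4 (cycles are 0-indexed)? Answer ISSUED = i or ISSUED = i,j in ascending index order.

c0: i0 xor.ALU  WAW r6
c1: i1 add.ALU  RAW+WAW r6
c2: i2,i3 add.ALU mul.MUL  pair
c3: i4,i5 beq.BR and.ALU  pair
c4: i6 mul.MUL  no-port MUL/MUL
c5: i7 mulh.MUL  tail

ISSUED = 6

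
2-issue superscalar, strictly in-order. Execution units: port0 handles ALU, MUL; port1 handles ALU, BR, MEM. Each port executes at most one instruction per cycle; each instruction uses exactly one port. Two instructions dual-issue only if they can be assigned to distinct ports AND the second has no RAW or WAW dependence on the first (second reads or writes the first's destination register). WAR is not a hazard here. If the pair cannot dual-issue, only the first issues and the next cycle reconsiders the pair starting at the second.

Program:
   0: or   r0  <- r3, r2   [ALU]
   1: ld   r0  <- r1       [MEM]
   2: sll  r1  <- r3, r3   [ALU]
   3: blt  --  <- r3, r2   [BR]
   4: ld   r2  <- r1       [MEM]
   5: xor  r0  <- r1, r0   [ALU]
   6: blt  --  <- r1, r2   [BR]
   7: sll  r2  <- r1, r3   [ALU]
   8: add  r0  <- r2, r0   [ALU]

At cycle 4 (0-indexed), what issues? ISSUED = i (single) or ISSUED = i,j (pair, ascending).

ISSUED = 6,7

c0: i0 or  WAW r0
c1: i1+i2 ld;sll  dual
c2: i3 blt  no-port BR/MEM
c3: i4+i5 ld;xor  dual
c4: i6+i7 blt;sll  dual
c5: i8 add  tail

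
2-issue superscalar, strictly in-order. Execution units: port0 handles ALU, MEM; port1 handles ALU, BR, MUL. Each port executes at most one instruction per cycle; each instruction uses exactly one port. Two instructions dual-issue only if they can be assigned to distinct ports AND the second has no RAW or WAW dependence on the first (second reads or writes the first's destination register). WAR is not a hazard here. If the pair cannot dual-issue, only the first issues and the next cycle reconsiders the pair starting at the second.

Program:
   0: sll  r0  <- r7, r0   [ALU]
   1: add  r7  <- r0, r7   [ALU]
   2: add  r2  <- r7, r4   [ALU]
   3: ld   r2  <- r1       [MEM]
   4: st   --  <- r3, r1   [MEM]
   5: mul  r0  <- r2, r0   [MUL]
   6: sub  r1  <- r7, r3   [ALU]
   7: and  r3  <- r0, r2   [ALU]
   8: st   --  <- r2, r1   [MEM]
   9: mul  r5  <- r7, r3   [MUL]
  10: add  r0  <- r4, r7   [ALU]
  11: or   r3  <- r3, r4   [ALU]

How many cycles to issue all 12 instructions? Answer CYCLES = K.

CYCLES = 8

[0] i0  sll  -- RAW r0
[1] i1  add  -- RAW r7
[2] i2  add  -- WAW r2
[3] i3  ld  -- no-port MEM/MEM
[4] i4&i5  st/mul  -- dual
[5] i6&i7  sub/and  -- dual
[6] i8&i9  st/mul  -- dual
[7] i10&i11  add/or  -- dual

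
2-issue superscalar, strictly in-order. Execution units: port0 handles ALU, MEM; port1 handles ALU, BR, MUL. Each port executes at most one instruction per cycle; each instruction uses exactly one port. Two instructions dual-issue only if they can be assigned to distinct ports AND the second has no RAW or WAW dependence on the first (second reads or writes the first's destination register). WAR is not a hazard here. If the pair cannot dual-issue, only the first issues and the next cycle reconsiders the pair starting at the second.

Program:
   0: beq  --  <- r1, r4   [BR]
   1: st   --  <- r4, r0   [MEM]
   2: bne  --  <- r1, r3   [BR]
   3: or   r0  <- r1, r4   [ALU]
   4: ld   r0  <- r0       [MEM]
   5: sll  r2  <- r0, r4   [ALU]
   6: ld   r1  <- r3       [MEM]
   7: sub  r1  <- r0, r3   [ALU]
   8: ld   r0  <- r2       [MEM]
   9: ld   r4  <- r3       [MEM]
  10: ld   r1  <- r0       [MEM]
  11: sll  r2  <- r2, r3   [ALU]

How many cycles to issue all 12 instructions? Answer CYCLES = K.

CYCLES = 7

#0 head=0: beq.BR/st.MEM i0+i1 dual
#1 head=2: bne.BR/or.ALU i2+i3 dual
#2 head=4: ld.MEM i4 RAW r0
#3 head=5: sll.ALU/ld.MEM i5+i6 dual
#4 head=7: sub.ALU/ld.MEM i7+i8 dual
#5 head=9: ld.MEM i9 no-port MEM/MEM
#6 head=10: ld.MEM/sll.ALU i10+i11 dual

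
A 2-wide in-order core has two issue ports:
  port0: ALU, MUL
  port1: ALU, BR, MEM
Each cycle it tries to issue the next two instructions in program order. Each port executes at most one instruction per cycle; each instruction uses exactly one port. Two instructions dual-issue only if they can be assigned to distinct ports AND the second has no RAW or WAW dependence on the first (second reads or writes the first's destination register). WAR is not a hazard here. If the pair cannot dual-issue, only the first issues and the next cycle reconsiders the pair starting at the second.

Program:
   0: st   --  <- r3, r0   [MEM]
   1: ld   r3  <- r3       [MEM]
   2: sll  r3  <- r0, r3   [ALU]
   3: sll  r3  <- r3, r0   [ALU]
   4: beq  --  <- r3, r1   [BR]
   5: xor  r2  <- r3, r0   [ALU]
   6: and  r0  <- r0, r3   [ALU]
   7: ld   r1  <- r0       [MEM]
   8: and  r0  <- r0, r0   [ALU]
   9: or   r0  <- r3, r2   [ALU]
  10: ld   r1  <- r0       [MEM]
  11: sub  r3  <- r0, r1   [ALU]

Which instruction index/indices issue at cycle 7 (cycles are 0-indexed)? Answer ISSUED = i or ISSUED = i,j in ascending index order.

ISSUED = 9

[0] i0  st.MEM  -- no-port MEM/MEM
[1] i1  ld.MEM  -- RAW+WAW r3
[2] i2  sll.ALU  -- RAW+WAW r3
[3] i3  sll.ALU  -- RAW r3
[4] i4/i5  beq.BR/xor.ALU  -- 2-wide
[5] i6  and.ALU  -- RAW r0
[6] i7/i8  ld.MEM/and.ALU  -- 2-wide
[7] i9  or.ALU  -- RAW r0
[8] i10  ld.MEM  -- RAW r1
[9] i11  sub.ALU  -- tail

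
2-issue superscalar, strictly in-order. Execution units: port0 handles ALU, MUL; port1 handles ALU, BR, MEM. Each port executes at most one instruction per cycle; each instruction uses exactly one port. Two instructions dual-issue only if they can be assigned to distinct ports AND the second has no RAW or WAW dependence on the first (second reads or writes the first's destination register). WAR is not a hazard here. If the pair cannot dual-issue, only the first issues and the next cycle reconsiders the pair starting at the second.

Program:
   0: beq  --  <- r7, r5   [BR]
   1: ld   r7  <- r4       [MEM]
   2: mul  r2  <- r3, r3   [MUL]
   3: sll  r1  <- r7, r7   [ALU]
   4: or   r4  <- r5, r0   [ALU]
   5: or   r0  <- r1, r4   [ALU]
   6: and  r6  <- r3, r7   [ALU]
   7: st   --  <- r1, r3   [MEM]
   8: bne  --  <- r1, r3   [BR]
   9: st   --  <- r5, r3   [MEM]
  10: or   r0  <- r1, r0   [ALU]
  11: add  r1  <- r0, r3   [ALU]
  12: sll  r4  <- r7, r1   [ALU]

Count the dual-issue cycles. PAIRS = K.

[0] i0  beq  -- no-port BR/MEM
[1] i1+i2  ld mul  -- dual
[2] i3+i4  sll or  -- dual
[3] i5+i6  or and  -- dual
[4] i7  st  -- no-port MEM/BR
[5] i8  bne  -- no-port BR/MEM
[6] i9+i10  st or  -- dual
[7] i11  add  -- RAW r1
[8] i12  sll  -- tail

PAIRS = 4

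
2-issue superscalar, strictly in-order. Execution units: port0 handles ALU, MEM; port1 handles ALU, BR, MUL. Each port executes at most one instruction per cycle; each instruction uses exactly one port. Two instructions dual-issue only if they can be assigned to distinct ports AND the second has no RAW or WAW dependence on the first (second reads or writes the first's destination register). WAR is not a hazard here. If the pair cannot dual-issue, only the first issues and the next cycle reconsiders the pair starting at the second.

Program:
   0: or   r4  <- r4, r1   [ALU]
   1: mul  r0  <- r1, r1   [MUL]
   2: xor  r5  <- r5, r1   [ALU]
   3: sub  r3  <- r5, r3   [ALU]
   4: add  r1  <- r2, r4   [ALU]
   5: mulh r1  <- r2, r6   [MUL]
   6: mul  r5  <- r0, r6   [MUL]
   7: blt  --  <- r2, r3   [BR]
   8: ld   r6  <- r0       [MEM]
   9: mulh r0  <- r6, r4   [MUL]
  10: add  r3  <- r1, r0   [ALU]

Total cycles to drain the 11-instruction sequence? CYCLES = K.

  cy0 -> i0,i1 (or.ALU;mul.MUL) 2-wide
  cy1 -> i2 (xor.ALU) RAW r5
  cy2 -> i3,i4 (sub.ALU;add.ALU) 2-wide
  cy3 -> i5 (mulh.MUL) no-port MUL/MUL
  cy4 -> i6 (mul.MUL) no-port MUL/BR
  cy5 -> i7,i8 (blt.BR;ld.MEM) 2-wide
  cy6 -> i9 (mulh.MUL) RAW r0
  cy7 -> i10 (add.ALU) tail

CYCLES = 8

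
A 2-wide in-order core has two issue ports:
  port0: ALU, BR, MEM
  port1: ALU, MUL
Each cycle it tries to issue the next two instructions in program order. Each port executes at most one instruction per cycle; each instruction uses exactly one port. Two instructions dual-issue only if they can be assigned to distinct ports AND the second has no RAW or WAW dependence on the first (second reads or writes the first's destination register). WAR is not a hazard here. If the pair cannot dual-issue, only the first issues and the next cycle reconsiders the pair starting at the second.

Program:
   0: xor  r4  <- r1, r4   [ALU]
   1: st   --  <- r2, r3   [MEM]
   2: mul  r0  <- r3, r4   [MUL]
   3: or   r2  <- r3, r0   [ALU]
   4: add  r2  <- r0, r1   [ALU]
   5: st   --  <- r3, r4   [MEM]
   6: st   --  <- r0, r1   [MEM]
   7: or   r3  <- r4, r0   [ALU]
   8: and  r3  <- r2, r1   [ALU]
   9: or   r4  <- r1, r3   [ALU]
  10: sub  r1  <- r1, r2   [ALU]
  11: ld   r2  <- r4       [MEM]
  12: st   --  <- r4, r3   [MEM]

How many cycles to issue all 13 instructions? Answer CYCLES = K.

CYCLES = 9

  cy0 -> i0,i1 (xor/st) pair
  cy1 -> i2 (mul) RAW r0
  cy2 -> i3 (or) WAW r2
  cy3 -> i4,i5 (add/st) pair
  cy4 -> i6,i7 (st/or) pair
  cy5 -> i8 (and) RAW r3
  cy6 -> i9,i10 (or/sub) pair
  cy7 -> i11 (ld) no-port MEM/MEM
  cy8 -> i12 (st) tail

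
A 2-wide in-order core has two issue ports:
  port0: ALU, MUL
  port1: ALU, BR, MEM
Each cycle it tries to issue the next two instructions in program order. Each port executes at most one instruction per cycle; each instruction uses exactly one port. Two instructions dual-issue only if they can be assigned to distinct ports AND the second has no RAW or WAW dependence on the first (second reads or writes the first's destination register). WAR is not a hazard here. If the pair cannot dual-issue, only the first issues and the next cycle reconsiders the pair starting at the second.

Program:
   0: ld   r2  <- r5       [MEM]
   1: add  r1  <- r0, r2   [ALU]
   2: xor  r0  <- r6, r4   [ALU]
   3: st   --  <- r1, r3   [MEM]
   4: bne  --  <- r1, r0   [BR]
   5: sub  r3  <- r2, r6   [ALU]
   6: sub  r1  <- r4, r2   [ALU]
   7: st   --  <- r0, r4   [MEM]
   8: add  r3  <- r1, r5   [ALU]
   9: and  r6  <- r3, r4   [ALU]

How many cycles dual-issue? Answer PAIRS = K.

PAIRS = 3

0. ld.MEM @i0  | RAW r2
1. add.ALU xor.ALU @i1+i2  | pair
2. st.MEM @i3  | no-port MEM/BR
3. bne.BR sub.ALU @i4+i5  | pair
4. sub.ALU st.MEM @i6+i7  | pair
5. add.ALU @i8  | RAW r3
6. and.ALU @i9  | tail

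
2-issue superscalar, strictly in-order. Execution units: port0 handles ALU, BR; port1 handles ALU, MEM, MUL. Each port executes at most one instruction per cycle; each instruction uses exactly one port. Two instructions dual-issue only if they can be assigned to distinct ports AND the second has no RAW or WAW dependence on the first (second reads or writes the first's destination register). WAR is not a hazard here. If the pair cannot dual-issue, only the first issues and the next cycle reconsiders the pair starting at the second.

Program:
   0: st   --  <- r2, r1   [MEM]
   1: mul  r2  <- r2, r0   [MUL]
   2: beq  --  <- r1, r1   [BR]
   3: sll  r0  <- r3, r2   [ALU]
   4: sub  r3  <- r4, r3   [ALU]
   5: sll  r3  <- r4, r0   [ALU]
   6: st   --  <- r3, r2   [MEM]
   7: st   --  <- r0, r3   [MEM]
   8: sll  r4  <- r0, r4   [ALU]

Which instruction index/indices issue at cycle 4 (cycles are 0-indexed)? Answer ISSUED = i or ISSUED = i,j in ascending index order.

0. st @i0  | no-port MEM/MUL
1. mul/beq @i1/i2  | pair
2. sll/sub @i3/i4  | pair
3. sll @i5  | RAW r3
4. st @i6  | no-port MEM/MEM
5. st/sll @i7/i8  | pair

ISSUED = 6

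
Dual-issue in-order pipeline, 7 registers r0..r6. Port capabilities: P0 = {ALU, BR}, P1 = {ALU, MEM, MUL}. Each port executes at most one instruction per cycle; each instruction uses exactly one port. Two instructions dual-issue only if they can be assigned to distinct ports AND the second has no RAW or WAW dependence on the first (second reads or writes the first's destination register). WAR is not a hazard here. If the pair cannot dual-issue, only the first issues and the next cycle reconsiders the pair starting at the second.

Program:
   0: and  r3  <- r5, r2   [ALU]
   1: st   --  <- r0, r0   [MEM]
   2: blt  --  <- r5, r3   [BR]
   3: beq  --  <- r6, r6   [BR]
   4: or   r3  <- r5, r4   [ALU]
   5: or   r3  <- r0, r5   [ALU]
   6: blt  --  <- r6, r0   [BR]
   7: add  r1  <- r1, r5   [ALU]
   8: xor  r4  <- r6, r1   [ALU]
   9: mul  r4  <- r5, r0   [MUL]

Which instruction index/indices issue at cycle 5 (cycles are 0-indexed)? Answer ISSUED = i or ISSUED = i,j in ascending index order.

ISSUED = 8

0. and.ALU st.MEM @i0&i1  | pair
1. blt.BR @i2  | no-port BR/BR
2. beq.BR or.ALU @i3&i4  | pair
3. or.ALU blt.BR @i5&i6  | pair
4. add.ALU @i7  | RAW r1
5. xor.ALU @i8  | WAW r4
6. mul.MUL @i9  | tail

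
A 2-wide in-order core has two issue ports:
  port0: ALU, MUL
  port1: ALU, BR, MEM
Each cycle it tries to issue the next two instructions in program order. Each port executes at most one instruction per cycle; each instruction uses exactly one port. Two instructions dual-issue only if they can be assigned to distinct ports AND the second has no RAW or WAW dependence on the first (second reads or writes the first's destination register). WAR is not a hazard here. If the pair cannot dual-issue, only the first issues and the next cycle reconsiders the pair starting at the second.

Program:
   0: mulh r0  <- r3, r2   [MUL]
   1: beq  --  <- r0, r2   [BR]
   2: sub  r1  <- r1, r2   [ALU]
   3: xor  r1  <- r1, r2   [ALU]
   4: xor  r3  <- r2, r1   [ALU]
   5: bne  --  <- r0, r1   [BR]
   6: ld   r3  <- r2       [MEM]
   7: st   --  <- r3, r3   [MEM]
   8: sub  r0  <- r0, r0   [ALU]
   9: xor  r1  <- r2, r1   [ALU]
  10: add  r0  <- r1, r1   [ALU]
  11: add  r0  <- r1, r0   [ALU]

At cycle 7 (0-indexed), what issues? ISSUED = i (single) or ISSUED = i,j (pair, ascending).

c0: i0 mulh.MUL  RAW r0
c1: i1/i2 beq.BR;sub.ALU  2-wide
c2: i3 xor.ALU  RAW r1
c3: i4/i5 xor.ALU;bne.BR  2-wide
c4: i6 ld.MEM  no-port MEM/MEM
c5: i7/i8 st.MEM;sub.ALU  2-wide
c6: i9 xor.ALU  RAW r1
c7: i10 add.ALU  RAW+WAW r0
c8: i11 add.ALU  tail

ISSUED = 10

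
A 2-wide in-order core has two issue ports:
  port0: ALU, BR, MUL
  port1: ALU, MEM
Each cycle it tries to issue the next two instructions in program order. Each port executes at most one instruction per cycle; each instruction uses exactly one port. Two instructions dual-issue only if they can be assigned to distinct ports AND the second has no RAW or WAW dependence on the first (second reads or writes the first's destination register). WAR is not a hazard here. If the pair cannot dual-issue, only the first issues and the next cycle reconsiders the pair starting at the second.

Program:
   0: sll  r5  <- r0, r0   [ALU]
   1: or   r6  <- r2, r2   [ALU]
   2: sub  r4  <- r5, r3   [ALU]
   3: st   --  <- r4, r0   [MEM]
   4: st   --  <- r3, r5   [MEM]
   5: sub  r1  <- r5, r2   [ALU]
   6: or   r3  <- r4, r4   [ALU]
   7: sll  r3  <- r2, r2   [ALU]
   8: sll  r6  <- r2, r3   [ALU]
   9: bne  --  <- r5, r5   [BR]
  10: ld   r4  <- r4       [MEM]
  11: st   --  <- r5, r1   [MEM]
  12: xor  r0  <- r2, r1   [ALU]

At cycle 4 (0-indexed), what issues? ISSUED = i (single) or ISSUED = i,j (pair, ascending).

ISSUED = 6

c0: i0,i1 sll.ALU+or.ALU  dual
c1: i2 sub.ALU  RAW r4
c2: i3 st.MEM  no-port MEM/MEM
c3: i4,i5 st.MEM+sub.ALU  dual
c4: i6 or.ALU  WAW r3
c5: i7 sll.ALU  RAW r3
c6: i8,i9 sll.ALU+bne.BR  dual
c7: i10 ld.MEM  no-port MEM/MEM
c8: i11,i12 st.MEM+xor.ALU  dual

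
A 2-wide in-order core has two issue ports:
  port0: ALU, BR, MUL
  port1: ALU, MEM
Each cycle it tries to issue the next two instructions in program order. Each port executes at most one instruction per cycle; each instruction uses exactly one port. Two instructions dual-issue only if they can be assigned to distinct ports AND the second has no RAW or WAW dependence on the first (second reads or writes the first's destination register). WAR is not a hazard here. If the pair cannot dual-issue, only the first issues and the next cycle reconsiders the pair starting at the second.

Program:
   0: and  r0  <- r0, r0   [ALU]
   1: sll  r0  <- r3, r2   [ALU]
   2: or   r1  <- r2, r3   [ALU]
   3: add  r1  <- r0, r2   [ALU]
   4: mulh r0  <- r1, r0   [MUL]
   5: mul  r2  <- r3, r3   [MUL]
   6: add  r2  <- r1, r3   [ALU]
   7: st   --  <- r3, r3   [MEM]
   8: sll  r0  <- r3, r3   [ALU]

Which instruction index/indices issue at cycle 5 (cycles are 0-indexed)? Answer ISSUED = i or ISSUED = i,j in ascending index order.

ISSUED = 6,7

0. and @i0  | WAW r0
1. sll;or @i1,i2  | dual
2. add @i3  | RAW r1
3. mulh @i4  | no-port MUL/MUL
4. mul @i5  | WAW r2
5. add;st @i6,i7  | dual
6. sll @i8  | tail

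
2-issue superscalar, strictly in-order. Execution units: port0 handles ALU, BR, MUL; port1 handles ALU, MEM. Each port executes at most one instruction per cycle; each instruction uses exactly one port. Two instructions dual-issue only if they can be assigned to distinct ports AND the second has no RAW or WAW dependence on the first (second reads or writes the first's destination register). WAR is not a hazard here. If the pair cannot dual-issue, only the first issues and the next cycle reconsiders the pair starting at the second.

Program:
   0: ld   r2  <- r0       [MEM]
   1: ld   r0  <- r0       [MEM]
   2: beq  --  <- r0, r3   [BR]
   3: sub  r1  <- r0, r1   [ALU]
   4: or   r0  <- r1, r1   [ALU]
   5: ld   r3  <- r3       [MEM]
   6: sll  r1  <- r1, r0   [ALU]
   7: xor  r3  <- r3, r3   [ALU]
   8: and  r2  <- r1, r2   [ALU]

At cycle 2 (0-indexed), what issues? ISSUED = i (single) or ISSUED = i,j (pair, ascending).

#0 head=0: ld i0 no-port MEM/MEM
#1 head=1: ld i1 RAW r0
#2 head=2: beq/sub i2+i3 2-wide
#3 head=4: or/ld i4+i5 2-wide
#4 head=6: sll/xor i6+i7 2-wide
#5 head=8: and i8 tail

ISSUED = 2,3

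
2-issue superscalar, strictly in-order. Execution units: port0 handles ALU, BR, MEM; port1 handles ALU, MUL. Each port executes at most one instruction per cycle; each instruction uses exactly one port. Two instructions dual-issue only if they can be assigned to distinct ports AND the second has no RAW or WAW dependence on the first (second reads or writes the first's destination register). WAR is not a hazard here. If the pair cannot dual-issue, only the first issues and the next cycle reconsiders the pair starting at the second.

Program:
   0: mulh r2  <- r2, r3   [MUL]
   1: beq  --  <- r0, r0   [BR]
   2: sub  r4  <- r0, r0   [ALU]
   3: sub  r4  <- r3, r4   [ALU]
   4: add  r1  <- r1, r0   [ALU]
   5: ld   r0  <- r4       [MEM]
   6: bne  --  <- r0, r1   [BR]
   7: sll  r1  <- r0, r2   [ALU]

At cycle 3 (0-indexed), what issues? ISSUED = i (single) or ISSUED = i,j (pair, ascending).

ISSUED = 5

[0] i0/i1  mulh+beq  -- 2-wide
[1] i2  sub  -- RAW+WAW r4
[2] i3/i4  sub+add  -- 2-wide
[3] i5  ld  -- no-port MEM/BR
[4] i6/i7  bne+sll  -- 2-wide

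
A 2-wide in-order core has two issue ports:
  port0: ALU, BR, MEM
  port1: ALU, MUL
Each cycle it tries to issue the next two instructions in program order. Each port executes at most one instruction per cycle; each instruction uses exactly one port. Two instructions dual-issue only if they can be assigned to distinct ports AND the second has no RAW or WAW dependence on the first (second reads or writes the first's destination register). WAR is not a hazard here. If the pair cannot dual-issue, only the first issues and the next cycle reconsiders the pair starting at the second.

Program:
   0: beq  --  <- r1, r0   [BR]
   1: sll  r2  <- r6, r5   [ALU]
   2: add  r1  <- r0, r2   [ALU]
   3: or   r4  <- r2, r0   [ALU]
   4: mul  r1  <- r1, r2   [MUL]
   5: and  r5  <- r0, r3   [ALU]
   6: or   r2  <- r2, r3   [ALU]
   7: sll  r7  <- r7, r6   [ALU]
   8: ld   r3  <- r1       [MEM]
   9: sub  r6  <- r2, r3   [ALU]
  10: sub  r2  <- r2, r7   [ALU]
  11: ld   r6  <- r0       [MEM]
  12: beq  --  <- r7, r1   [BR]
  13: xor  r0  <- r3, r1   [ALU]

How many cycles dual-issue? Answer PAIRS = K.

PAIRS = 6

[0] i0,i1  beq;sll  -- dual
[1] i2,i3  add;or  -- dual
[2] i4,i5  mul;and  -- dual
[3] i6,i7  or;sll  -- dual
[4] i8  ld  -- RAW r3
[5] i9,i10  sub;sub  -- dual
[6] i11  ld  -- no-port MEM/BR
[7] i12,i13  beq;xor  -- dual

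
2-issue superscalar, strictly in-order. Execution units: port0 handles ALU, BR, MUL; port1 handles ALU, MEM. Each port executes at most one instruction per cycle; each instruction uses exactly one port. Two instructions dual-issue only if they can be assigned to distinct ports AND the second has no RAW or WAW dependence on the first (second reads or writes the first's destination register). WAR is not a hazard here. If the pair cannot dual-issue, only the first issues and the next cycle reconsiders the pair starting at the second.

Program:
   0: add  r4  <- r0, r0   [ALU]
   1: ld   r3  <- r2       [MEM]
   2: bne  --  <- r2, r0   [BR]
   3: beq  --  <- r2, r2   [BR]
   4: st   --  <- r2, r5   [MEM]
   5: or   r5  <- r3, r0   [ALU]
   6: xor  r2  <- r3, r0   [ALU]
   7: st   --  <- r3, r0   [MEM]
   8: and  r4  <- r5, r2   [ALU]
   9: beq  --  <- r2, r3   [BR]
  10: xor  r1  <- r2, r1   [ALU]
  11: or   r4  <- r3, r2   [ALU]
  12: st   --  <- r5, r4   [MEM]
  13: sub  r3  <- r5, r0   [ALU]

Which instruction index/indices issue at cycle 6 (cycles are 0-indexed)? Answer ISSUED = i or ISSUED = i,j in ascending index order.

ISSUED = 11

c0: i0/i1 add.ALU;ld.MEM  dual
c1: i2 bne.BR  no-port BR/BR
c2: i3/i4 beq.BR;st.MEM  dual
c3: i5/i6 or.ALU;xor.ALU  dual
c4: i7/i8 st.MEM;and.ALU  dual
c5: i9/i10 beq.BR;xor.ALU  dual
c6: i11 or.ALU  RAW r4
c7: i12/i13 st.MEM;sub.ALU  dual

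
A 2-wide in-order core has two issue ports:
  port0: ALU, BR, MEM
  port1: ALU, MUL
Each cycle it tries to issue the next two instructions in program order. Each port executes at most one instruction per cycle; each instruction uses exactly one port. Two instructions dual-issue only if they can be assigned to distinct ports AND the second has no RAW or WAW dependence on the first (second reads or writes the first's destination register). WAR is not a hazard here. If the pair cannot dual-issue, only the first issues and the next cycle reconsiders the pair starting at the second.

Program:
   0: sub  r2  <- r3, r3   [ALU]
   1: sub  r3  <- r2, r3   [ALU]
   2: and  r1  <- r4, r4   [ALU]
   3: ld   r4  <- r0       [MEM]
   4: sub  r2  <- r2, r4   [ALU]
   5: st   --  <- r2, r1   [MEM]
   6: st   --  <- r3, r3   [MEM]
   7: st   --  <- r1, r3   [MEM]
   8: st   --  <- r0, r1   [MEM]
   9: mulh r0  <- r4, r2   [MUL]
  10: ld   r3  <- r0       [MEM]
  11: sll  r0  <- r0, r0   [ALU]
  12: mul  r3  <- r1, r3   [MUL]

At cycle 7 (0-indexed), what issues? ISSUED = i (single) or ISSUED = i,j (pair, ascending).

#0 head=0: sub.ALU i0 RAW r2
#1 head=1: sub.ALU/and.ALU i1,i2 dual
#2 head=3: ld.MEM i3 RAW r4
#3 head=4: sub.ALU i4 RAW r2
#4 head=5: st.MEM i5 no-port MEM/MEM
#5 head=6: st.MEM i6 no-port MEM/MEM
#6 head=7: st.MEM i7 no-port MEM/MEM
#7 head=8: st.MEM/mulh.MUL i8,i9 dual
#8 head=10: ld.MEM/sll.ALU i10,i11 dual
#9 head=12: mul.MUL i12 tail

ISSUED = 8,9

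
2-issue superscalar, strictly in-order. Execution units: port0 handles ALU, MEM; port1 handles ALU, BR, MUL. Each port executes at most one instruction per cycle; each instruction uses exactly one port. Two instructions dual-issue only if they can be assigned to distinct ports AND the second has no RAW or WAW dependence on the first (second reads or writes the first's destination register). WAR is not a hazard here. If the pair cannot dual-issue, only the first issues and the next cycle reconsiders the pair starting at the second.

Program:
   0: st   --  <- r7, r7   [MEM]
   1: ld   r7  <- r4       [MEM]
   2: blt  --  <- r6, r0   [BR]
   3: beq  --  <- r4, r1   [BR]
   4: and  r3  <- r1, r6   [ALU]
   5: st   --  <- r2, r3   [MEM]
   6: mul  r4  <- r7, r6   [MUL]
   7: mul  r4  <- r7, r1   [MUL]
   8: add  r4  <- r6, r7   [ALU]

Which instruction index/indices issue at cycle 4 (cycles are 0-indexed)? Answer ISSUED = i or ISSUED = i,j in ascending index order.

ISSUED = 7

  cy0 -> i0 (st.MEM) no-port MEM/MEM
  cy1 -> i1&i2 (ld.MEM+blt.BR) pair
  cy2 -> i3&i4 (beq.BR+and.ALU) pair
  cy3 -> i5&i6 (st.MEM+mul.MUL) pair
  cy4 -> i7 (mul.MUL) WAW r4
  cy5 -> i8 (add.ALU) tail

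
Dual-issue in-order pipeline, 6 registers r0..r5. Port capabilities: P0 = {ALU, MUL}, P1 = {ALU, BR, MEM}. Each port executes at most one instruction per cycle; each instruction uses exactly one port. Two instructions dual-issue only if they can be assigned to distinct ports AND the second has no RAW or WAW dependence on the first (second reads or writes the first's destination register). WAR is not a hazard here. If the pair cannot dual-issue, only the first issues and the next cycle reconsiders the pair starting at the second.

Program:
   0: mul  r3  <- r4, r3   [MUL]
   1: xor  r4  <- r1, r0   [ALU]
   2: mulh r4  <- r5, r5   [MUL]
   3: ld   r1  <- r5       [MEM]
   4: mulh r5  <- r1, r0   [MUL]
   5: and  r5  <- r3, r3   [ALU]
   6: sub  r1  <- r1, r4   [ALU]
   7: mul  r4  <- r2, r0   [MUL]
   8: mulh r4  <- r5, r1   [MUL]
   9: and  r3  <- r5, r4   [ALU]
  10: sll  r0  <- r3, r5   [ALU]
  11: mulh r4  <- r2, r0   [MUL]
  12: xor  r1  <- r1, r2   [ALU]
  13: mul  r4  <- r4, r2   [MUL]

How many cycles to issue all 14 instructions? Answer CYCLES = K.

c0: i0+i1 mul.MUL xor.ALU  pair
c1: i2+i3 mulh.MUL ld.MEM  pair
c2: i4 mulh.MUL  WAW r5
c3: i5+i6 and.ALU sub.ALU  pair
c4: i7 mul.MUL  no-port MUL/MUL
c5: i8 mulh.MUL  RAW r4
c6: i9 and.ALU  RAW r3
c7: i10 sll.ALU  RAW r0
c8: i11+i12 mulh.MUL xor.ALU  pair
c9: i13 mul.MUL  tail

CYCLES = 10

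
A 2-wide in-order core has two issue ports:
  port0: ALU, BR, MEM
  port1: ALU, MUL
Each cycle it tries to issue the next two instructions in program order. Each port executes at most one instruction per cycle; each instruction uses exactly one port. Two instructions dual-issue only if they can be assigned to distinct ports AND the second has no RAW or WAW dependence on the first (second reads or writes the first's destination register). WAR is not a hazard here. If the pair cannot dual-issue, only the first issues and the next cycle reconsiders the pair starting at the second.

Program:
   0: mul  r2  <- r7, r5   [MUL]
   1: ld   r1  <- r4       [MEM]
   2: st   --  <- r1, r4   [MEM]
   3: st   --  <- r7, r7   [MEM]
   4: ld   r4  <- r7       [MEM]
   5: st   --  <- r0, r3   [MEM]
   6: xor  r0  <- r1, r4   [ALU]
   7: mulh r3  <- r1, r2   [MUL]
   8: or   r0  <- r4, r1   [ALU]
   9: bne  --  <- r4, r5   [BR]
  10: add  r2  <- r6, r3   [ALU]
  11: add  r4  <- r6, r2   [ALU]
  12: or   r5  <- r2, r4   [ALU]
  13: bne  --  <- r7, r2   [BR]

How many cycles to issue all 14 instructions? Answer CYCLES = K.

[0] i0&i1  mul.MUL/ld.MEM  -- pair
[1] i2  st.MEM  -- no-port MEM/MEM
[2] i3  st.MEM  -- no-port MEM/MEM
[3] i4  ld.MEM  -- no-port MEM/MEM
[4] i5&i6  st.MEM/xor.ALU  -- pair
[5] i7&i8  mulh.MUL/or.ALU  -- pair
[6] i9&i10  bne.BR/add.ALU  -- pair
[7] i11  add.ALU  -- RAW r4
[8] i12&i13  or.ALU/bne.BR  -- pair

CYCLES = 9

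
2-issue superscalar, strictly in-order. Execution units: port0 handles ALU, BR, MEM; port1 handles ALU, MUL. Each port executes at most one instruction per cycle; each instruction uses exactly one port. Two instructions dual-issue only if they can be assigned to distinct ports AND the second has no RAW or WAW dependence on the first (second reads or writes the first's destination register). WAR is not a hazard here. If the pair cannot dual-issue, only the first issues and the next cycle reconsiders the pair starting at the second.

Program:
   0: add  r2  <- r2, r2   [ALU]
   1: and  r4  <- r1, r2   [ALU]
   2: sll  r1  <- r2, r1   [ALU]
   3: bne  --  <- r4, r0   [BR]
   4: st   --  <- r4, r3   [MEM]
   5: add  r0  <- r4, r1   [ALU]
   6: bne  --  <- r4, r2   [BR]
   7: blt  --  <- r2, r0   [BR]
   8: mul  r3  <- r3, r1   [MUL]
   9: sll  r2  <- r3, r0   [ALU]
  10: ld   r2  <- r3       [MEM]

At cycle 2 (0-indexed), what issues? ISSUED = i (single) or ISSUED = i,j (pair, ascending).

ISSUED = 3

[0] i0  add.ALU  -- RAW r2
[1] i1,i2  and.ALU/sll.ALU  -- pair
[2] i3  bne.BR  -- no-port BR/MEM
[3] i4,i5  st.MEM/add.ALU  -- pair
[4] i6  bne.BR  -- no-port BR/BR
[5] i7,i8  blt.BR/mul.MUL  -- pair
[6] i9  sll.ALU  -- WAW r2
[7] i10  ld.MEM  -- tail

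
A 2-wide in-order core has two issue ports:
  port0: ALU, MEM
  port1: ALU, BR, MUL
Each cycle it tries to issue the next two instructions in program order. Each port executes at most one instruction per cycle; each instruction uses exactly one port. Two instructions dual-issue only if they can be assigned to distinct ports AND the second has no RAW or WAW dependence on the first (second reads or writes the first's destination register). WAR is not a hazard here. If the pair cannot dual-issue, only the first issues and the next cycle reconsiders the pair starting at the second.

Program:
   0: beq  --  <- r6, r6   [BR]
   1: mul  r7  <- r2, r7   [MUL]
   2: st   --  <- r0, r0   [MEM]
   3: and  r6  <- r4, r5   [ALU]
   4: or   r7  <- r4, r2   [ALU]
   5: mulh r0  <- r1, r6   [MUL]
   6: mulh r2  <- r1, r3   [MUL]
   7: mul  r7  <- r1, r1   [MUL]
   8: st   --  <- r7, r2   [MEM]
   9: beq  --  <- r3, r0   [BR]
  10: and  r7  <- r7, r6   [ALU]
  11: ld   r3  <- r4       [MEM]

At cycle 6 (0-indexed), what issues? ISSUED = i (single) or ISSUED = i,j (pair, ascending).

ISSUED = 8,9

#0 head=0: beq.BR i0 no-port BR/MUL
#1 head=1: mul.MUL st.MEM i1&i2 dual
#2 head=3: and.ALU or.ALU i3&i4 dual
#3 head=5: mulh.MUL i5 no-port MUL/MUL
#4 head=6: mulh.MUL i6 no-port MUL/MUL
#5 head=7: mul.MUL i7 RAW r7
#6 head=8: st.MEM beq.BR i8&i9 dual
#7 head=10: and.ALU ld.MEM i10&i11 dual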